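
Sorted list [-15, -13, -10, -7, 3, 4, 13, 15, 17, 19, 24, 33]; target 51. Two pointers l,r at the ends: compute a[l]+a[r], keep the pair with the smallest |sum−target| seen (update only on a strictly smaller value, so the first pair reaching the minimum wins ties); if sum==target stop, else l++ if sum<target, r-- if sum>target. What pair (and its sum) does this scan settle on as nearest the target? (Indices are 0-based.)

pair (17, 33) with sum 50 (|Δ|=1)

l=0 r=11: -15+33=18 d=33 *, l++
l=1 r=11: -13+33=20 d=31 *, l++
l=2 r=11: -10+33=23 d=28 *, l++
l=3 r=11: -7+33=26 d=25 *, l++
l=4 r=11: 3+33=36 d=15 *, l++
l=5 r=11: 4+33=37 d=14 *, l++
l=6 r=11: 13+33=46 d=5 *, l++
l=7 r=11: 15+33=48 d=3 *, l++
l=8 r=11: 17+33=50 d=1 *, l++
l=9 r=11: 19+33=52 d=1, r--
l=9 r=10: 19+24=43 d=8, l++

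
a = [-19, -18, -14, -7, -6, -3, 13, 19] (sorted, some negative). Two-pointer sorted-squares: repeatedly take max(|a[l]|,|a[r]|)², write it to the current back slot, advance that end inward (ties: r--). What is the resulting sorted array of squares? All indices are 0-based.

[9, 36, 49, 169, 196, 324, 361, 361]

[0,7] |-19|<=|19| out[7]=361 → r--
[0,6] |-19|>|13| out[6]=361 → l++
[1,6] |-18|>|13| out[5]=324 → l++
[2,6] |-14|>|13| out[4]=196 → l++
[3,6] |-7|<=|13| out[3]=169 → r--
[3,5] |-7|>|-3| out[2]=49 → l++
[4,5] |-6|>|-3| out[1]=36 → l++
[5,5] |-3|<=|-3| out[0]=9 → r--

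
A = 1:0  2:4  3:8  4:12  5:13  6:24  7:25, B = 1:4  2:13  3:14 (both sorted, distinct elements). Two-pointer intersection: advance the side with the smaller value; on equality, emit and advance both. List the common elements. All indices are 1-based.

[i=1,j=1] 0<4 → i++
[i=2,j=1] 4==4 emit → i++,j++
[i=3,j=2] 8<13 → i++
[i=4,j=2] 12<13 → i++
[i=5,j=2] 13==13 emit → i++,j++
[i=6,j=3] 24>14 → j++

intersection = [4, 13]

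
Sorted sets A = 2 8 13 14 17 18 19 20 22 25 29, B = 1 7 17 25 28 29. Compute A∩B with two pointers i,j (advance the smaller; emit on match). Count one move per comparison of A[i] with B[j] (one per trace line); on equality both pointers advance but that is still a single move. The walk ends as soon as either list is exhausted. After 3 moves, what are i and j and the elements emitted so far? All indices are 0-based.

i=0 j=0: 2>1, j++
i=0 j=1: 2<7, i++
i=1 j=1: 8>7, j++

i=1, j=2, emitted=[]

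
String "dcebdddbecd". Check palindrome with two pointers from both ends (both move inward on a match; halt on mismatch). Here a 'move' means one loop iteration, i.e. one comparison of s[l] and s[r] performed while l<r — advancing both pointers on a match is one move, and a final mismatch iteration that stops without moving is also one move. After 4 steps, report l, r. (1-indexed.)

l=5, r=7

l=1 r=11: 'd'=='d', l++,r--
l=2 r=10: 'c'=='c', l++,r--
l=3 r=9: 'e'=='e', l++,r--
l=4 r=8: 'b'=='b', l++,r--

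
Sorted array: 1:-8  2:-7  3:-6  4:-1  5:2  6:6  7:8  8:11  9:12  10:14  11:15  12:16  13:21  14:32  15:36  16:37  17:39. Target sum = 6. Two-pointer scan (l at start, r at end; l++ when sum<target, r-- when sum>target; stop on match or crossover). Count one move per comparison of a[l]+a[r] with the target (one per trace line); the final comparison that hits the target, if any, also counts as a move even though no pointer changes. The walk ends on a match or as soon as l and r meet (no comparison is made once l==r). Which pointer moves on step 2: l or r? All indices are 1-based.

[1,17] -8+39=31 >6 → r--
[1,16] -8+37=29 >6 → r--

r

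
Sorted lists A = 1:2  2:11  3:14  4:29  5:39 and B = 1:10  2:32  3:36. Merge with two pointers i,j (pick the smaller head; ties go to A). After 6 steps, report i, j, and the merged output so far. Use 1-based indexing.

i=1 j=1: A[i]=2<=B[j]=10 take 2, i++
i=2 j=1: A[i]=11>B[j]=10 take 10, j++
i=2 j=2: A[i]=11<=B[j]=32 take 11, i++
i=3 j=2: A[i]=14<=B[j]=32 take 14, i++
i=4 j=2: A[i]=29<=B[j]=32 take 29, i++
i=5 j=2: A[i]=39>B[j]=32 take 32, j++

i=5, j=3, merged so far=[2, 10, 11, 14, 29, 32]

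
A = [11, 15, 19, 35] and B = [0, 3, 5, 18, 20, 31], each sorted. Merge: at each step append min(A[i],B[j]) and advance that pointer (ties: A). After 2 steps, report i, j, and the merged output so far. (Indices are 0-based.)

i=0, j=2, merged so far=[0, 3]

[i=0,j=0] A[i]=11>B[j]=0 take 0 → j++
[i=0,j=1] A[i]=11>B[j]=3 take 3 → j++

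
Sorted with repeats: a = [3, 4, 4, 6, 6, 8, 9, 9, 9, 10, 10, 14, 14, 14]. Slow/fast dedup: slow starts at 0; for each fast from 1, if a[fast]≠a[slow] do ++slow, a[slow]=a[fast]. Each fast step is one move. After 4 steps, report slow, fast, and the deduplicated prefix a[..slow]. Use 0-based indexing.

slow=2, fast=5, prefix=[3, 4, 6]

(s=0,f=1) a[fast]=4≠a[slow]=3 write a[1]=4 → slow++,fast++
(s=1,f=2) a[fast]=4=a[slow] dup → fast++
(s=1,f=3) a[fast]=6≠a[slow]=4 write a[2]=6 → slow++,fast++
(s=2,f=4) a[fast]=6=a[slow] dup → fast++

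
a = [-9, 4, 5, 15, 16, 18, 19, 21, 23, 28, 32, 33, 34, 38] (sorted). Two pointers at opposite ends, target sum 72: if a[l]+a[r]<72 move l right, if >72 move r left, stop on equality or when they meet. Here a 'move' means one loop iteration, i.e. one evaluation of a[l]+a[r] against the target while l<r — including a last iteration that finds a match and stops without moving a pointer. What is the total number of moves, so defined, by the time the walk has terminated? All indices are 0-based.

13 moves

[0,13] -9+38=29 <72 → l++
[1,13] 4+38=42 <72 → l++
[2,13] 5+38=43 <72 → l++
[3,13] 15+38=53 <72 → l++
[4,13] 16+38=54 <72 → l++
[5,13] 18+38=56 <72 → l++
[6,13] 19+38=57 <72 → l++
[7,13] 21+38=59 <72 → l++
[8,13] 23+38=61 <72 → l++
[9,13] 28+38=66 <72 → l++
[10,13] 32+38=70 <72 → l++
[11,13] 33+38=71 <72 → l++
[12,13] 34+38=72 → found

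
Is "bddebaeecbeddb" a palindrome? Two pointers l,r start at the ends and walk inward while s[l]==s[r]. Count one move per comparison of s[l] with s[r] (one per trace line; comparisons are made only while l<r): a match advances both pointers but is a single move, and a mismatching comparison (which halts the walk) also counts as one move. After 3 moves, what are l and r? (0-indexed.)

[0,13] 'b'=='b' → l++,r--
[1,12] 'd'=='d' → l++,r--
[2,11] 'd'=='d' → l++,r--

l=3, r=10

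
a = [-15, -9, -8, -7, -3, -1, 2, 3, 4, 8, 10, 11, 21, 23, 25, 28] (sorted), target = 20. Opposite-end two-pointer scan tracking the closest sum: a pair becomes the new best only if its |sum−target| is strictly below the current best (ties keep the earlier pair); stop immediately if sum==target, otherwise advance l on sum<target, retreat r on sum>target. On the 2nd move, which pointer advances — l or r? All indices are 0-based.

[0,15] -15+28=13 d=7 * → l++
[1,15] -9+28=19 d=1 * → l++

l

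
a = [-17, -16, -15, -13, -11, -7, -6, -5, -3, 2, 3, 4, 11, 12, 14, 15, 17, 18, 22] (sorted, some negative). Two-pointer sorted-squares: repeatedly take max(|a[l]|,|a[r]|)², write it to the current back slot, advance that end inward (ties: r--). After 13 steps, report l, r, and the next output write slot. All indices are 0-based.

[0,18] |-17|<=|22| out[18]=484 → r--
[0,17] |-17|<=|18| out[17]=324 → r--
[0,16] |-17|<=|17| out[16]=289 → r--
[0,15] |-17|>|15| out[15]=289 → l++
[1,15] |-16|>|15| out[14]=256 → l++
[2,15] |-15|<=|15| out[13]=225 → r--
[2,14] |-15|>|14| out[12]=225 → l++
[3,14] |-13|<=|14| out[11]=196 → r--
[3,13] |-13|>|12| out[10]=169 → l++
[4,13] |-11|<=|12| out[9]=144 → r--
[4,12] |-11|<=|11| out[8]=121 → r--
[4,11] |-11|>|4| out[7]=121 → l++
[5,11] |-7|>|4| out[6]=49 → l++

l=6, r=11, next write slot=5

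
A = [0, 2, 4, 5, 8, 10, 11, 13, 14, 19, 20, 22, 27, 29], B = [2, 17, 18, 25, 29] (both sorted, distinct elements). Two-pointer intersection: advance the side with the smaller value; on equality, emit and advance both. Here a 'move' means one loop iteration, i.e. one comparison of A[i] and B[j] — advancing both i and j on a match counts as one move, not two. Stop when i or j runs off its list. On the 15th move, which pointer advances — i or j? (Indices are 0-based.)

j

[i=0,j=0] 0<2 → i++
[i=1,j=0] 2==2 emit → i++,j++
[i=2,j=1] 4<17 → i++
[i=3,j=1] 5<17 → i++
[i=4,j=1] 8<17 → i++
[i=5,j=1] 10<17 → i++
[i=6,j=1] 11<17 → i++
[i=7,j=1] 13<17 → i++
[i=8,j=1] 14<17 → i++
[i=9,j=1] 19>17 → j++
[i=9,j=2] 19>18 → j++
[i=9,j=3] 19<25 → i++
[i=10,j=3] 20<25 → i++
[i=11,j=3] 22<25 → i++
[i=12,j=3] 27>25 → j++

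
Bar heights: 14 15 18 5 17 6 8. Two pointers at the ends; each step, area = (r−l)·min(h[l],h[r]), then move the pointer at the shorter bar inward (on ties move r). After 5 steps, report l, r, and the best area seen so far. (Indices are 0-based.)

l=2, r=3, best area=56

l=0 r=6: min(14,8)*6=48 best=48 *, r--
l=0 r=5: min(14,6)*5=30 best=48, r--
l=0 r=4: min(14,17)*4=56 best=56 *, l++
l=1 r=4: min(15,17)*3=45 best=56, l++
l=2 r=4: min(18,17)*2=34 best=56, r--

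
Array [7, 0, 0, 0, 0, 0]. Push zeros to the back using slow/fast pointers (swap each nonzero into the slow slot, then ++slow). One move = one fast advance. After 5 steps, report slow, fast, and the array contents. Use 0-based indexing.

(s=0,f=0) a[fast]=7≠0 swap→a[0]=7 → slow++,fast++
(s=1,f=1) a[fast]=0 → fast++
(s=1,f=2) a[fast]=0 → fast++
(s=1,f=3) a[fast]=0 → fast++
(s=1,f=4) a[fast]=0 → fast++

slow=1, fast=5, a=[7, 0, 0, 0, 0, 0]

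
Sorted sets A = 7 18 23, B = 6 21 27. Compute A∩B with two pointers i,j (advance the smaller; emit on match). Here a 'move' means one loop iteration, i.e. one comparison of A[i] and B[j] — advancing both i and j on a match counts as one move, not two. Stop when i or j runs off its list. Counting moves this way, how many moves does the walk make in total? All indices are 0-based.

5 moves

[i=0,j=0] 7>6 → j++
[i=0,j=1] 7<21 → i++
[i=1,j=1] 18<21 → i++
[i=2,j=1] 23>21 → j++
[i=2,j=2] 23<27 → i++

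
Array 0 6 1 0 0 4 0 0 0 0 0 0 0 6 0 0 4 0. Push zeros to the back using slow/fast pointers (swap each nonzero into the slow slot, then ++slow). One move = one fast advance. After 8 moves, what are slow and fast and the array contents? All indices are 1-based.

slow=4, fast=9, a=[6, 1, 4, 0, 0, 0, 0, 0, 0, 0, 0, 0, 0, 6, 0, 0, 4, 0]

slow=1 fast=1: a[fast]=0, fast++
slow=1 fast=2: a[fast]=6≠0 swap→a[1]=6, slow++,fast++
slow=2 fast=3: a[fast]=1≠0 swap→a[2]=1, slow++,fast++
slow=3 fast=4: a[fast]=0, fast++
slow=3 fast=5: a[fast]=0, fast++
slow=3 fast=6: a[fast]=4≠0 swap→a[3]=4, slow++,fast++
slow=4 fast=7: a[fast]=0, fast++
slow=4 fast=8: a[fast]=0, fast++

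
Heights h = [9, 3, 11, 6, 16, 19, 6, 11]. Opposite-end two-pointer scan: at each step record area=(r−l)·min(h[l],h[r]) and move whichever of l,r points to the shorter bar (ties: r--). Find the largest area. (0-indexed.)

[0,7] min(9,11)*7=63 best=63 * → l++
[1,7] min(3,11)*6=18 best=63 → l++
[2,7] min(11,11)*5=55 best=63 → r--
[2,6] min(11,6)*4=24 best=63 → r--
[2,5] min(11,19)*3=33 best=63 → l++
[3,5] min(6,19)*2=12 best=63 → l++
[4,5] min(16,19)*1=16 best=63 → l++

max area = 63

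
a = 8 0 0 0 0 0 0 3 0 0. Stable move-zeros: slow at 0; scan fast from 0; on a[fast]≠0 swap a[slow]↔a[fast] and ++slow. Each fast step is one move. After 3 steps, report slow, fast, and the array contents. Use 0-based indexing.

slow=1, fast=3, a=[8, 0, 0, 0, 0, 0, 0, 3, 0, 0]

slow=0 fast=0: a[fast]=8≠0 swap→a[0]=8, slow++,fast++
slow=1 fast=1: a[fast]=0, fast++
slow=1 fast=2: a[fast]=0, fast++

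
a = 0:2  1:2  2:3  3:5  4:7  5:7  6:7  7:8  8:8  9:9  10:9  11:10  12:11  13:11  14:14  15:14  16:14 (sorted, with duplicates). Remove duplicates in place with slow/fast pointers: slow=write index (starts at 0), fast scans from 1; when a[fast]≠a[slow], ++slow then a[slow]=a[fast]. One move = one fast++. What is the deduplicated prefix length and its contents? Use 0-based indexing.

length 9; prefix = [2, 3, 5, 7, 8, 9, 10, 11, 14]

slow=0 fast=1: a[fast]=2=a[slow] dup, fast++
slow=0 fast=2: a[fast]=3≠a[slow]=2 write a[1]=3, slow++,fast++
slow=1 fast=3: a[fast]=5≠a[slow]=3 write a[2]=5, slow++,fast++
slow=2 fast=4: a[fast]=7≠a[slow]=5 write a[3]=7, slow++,fast++
slow=3 fast=5: a[fast]=7=a[slow] dup, fast++
slow=3 fast=6: a[fast]=7=a[slow] dup, fast++
slow=3 fast=7: a[fast]=8≠a[slow]=7 write a[4]=8, slow++,fast++
slow=4 fast=8: a[fast]=8=a[slow] dup, fast++
slow=4 fast=9: a[fast]=9≠a[slow]=8 write a[5]=9, slow++,fast++
slow=5 fast=10: a[fast]=9=a[slow] dup, fast++
slow=5 fast=11: a[fast]=10≠a[slow]=9 write a[6]=10, slow++,fast++
slow=6 fast=12: a[fast]=11≠a[slow]=10 write a[7]=11, slow++,fast++
slow=7 fast=13: a[fast]=11=a[slow] dup, fast++
slow=7 fast=14: a[fast]=14≠a[slow]=11 write a[8]=14, slow++,fast++
slow=8 fast=15: a[fast]=14=a[slow] dup, fast++
slow=8 fast=16: a[fast]=14=a[slow] dup, fast++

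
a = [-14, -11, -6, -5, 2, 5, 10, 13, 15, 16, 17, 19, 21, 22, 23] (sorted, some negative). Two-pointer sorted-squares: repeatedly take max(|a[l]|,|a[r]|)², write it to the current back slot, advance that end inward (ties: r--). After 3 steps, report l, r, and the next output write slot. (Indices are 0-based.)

l=0, r=11, next write slot=11

l=0 r=14: |-14|<=|23| out[14]=529, r--
l=0 r=13: |-14|<=|22| out[13]=484, r--
l=0 r=12: |-14|<=|21| out[12]=441, r--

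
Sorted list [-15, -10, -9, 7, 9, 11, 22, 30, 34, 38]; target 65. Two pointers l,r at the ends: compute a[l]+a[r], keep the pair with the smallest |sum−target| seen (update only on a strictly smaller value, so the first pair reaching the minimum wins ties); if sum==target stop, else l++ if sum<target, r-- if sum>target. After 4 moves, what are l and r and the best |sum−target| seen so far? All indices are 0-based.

[0,9] -15+38=23 d=42 * → l++
[1,9] -10+38=28 d=37 * → l++
[2,9] -9+38=29 d=36 * → l++
[3,9] 7+38=45 d=20 * → l++

l=4, r=9, best |Δ|=20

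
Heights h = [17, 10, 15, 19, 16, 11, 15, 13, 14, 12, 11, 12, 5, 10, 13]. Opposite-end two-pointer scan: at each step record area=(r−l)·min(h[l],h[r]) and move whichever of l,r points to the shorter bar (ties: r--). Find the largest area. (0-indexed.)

max area = 182

l=0 r=14: min(17,13)*14=182 best=182 *, r--
l=0 r=13: min(17,10)*13=130 best=182, r--
l=0 r=12: min(17,5)*12=60 best=182, r--
l=0 r=11: min(17,12)*11=132 best=182, r--
l=0 r=10: min(17,11)*10=110 best=182, r--
l=0 r=9: min(17,12)*9=108 best=182, r--
l=0 r=8: min(17,14)*8=112 best=182, r--
l=0 r=7: min(17,13)*7=91 best=182, r--
l=0 r=6: min(17,15)*6=90 best=182, r--
l=0 r=5: min(17,11)*5=55 best=182, r--
l=0 r=4: min(17,16)*4=64 best=182, r--
l=0 r=3: min(17,19)*3=51 best=182, l++
l=1 r=3: min(10,19)*2=20 best=182, l++
l=2 r=3: min(15,19)*1=15 best=182, l++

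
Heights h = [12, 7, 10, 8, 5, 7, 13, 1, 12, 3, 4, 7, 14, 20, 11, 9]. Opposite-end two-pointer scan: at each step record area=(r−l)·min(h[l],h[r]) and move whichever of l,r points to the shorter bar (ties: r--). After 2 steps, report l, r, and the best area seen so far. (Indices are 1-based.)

[1,16] min(12,9)*15=135 best=135 * → r--
[1,15] min(12,11)*14=154 best=154 * → r--

l=1, r=14, best area=154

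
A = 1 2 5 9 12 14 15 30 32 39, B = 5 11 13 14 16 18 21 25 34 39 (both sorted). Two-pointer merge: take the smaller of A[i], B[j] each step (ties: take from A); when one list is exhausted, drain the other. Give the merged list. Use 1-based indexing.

[i=1,j=1] A[i]=1<=B[j]=5 take 1 → i++
[i=2,j=1] A[i]=2<=B[j]=5 take 2 → i++
[i=3,j=1] A[i]=5<=B[j]=5 take 5 → i++
[i=4,j=1] A[i]=9>B[j]=5 take 5 → j++
[i=4,j=2] A[i]=9<=B[j]=11 take 9 → i++
[i=5,j=2] A[i]=12>B[j]=11 take 11 → j++
[i=5,j=3] A[i]=12<=B[j]=13 take 12 → i++
[i=6,j=3] A[i]=14>B[j]=13 take 13 → j++
[i=6,j=4] A[i]=14<=B[j]=14 take 14 → i++
[i=7,j=4] A[i]=15>B[j]=14 take 14 → j++
[i=7,j=5] A[i]=15<=B[j]=16 take 15 → i++
[i=8,j=5] A[i]=30>B[j]=16 take 16 → j++
[i=8,j=6] A[i]=30>B[j]=18 take 18 → j++
[i=8,j=7] A[i]=30>B[j]=21 take 21 → j++
[i=8,j=8] A[i]=30>B[j]=25 take 25 → j++
[i=8,j=9] A[i]=30<=B[j]=34 take 30 → i++
[i=9,j=9] A[i]=32<=B[j]=34 take 32 → i++
[i=10,j=9] A[i]=39>B[j]=34 take 34 → j++
[i=10,j=10] A[i]=39<=B[j]=39 take 39 → i++
[i=11,j=10] A done, take B[j]=39 → j++

[1, 2, 5, 5, 9, 11, 12, 13, 14, 14, 15, 16, 18, 21, 25, 30, 32, 34, 39, 39]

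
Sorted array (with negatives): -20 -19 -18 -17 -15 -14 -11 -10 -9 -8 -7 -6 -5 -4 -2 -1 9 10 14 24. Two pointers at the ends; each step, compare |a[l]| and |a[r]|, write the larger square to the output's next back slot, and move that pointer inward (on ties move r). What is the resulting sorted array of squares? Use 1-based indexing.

[1, 4, 16, 25, 36, 49, 64, 81, 81, 100, 100, 121, 196, 196, 225, 289, 324, 361, 400, 576]

l=1 r=20: |-20|<=|24| out[20]=576, r--
l=1 r=19: |-20|>|14| out[19]=400, l++
l=2 r=19: |-19|>|14| out[18]=361, l++
l=3 r=19: |-18|>|14| out[17]=324, l++
l=4 r=19: |-17|>|14| out[16]=289, l++
l=5 r=19: |-15|>|14| out[15]=225, l++
l=6 r=19: |-14|<=|14| out[14]=196, r--
l=6 r=18: |-14|>|10| out[13]=196, l++
l=7 r=18: |-11|>|10| out[12]=121, l++
l=8 r=18: |-10|<=|10| out[11]=100, r--
l=8 r=17: |-10|>|9| out[10]=100, l++
l=9 r=17: |-9|<=|9| out[9]=81, r--
l=9 r=16: |-9|>|-1| out[8]=81, l++
l=10 r=16: |-8|>|-1| out[7]=64, l++
l=11 r=16: |-7|>|-1| out[6]=49, l++
l=12 r=16: |-6|>|-1| out[5]=36, l++
l=13 r=16: |-5|>|-1| out[4]=25, l++
l=14 r=16: |-4|>|-1| out[3]=16, l++
l=15 r=16: |-2|>|-1| out[2]=4, l++
l=16 r=16: |-1|<=|-1| out[1]=1, r--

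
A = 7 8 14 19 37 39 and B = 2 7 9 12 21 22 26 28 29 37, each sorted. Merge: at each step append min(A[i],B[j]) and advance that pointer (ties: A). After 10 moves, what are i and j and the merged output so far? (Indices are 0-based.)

i=0 j=0: A[i]=7>B[j]=2 take 2, j++
i=0 j=1: A[i]=7<=B[j]=7 take 7, i++
i=1 j=1: A[i]=8>B[j]=7 take 7, j++
i=1 j=2: A[i]=8<=B[j]=9 take 8, i++
i=2 j=2: A[i]=14>B[j]=9 take 9, j++
i=2 j=3: A[i]=14>B[j]=12 take 12, j++
i=2 j=4: A[i]=14<=B[j]=21 take 14, i++
i=3 j=4: A[i]=19<=B[j]=21 take 19, i++
i=4 j=4: A[i]=37>B[j]=21 take 21, j++
i=4 j=5: A[i]=37>B[j]=22 take 22, j++

i=4, j=6, merged so far=[2, 7, 7, 8, 9, 12, 14, 19, 21, 22]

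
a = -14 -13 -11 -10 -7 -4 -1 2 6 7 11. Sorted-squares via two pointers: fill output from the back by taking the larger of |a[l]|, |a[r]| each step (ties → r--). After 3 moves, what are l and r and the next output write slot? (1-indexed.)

l=3, r=10, next write slot=8

[1,11] |-14|>|11| out[11]=196 → l++
[2,11] |-13|>|11| out[10]=169 → l++
[3,11] |-11|<=|11| out[9]=121 → r--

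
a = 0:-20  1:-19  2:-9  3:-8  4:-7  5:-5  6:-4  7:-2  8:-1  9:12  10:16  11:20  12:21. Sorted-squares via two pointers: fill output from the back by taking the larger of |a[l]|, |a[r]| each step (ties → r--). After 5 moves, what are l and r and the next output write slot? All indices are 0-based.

l=2, r=9, next write slot=7

l=0 r=12: |-20|<=|21| out[12]=441, r--
l=0 r=11: |-20|<=|20| out[11]=400, r--
l=0 r=10: |-20|>|16| out[10]=400, l++
l=1 r=10: |-19|>|16| out[9]=361, l++
l=2 r=10: |-9|<=|16| out[8]=256, r--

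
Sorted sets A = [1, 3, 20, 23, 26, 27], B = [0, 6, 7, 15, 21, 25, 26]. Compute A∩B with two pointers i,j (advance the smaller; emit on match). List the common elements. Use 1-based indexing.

intersection = [26]

i=1 j=1: 1>0, j++
i=1 j=2: 1<6, i++
i=2 j=2: 3<6, i++
i=3 j=2: 20>6, j++
i=3 j=3: 20>7, j++
i=3 j=4: 20>15, j++
i=3 j=5: 20<21, i++
i=4 j=5: 23>21, j++
i=4 j=6: 23<25, i++
i=5 j=6: 26>25, j++
i=5 j=7: 26==26 emit, i++,j++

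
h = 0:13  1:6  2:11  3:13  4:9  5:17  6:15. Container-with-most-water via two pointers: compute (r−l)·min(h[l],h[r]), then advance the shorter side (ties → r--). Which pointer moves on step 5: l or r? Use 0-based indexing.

l

[0,6] min(13,15)*6=78 best=78 * → l++
[1,6] min(6,15)*5=30 best=78 → l++
[2,6] min(11,15)*4=44 best=78 → l++
[3,6] min(13,15)*3=39 best=78 → l++
[4,6] min(9,15)*2=18 best=78 → l++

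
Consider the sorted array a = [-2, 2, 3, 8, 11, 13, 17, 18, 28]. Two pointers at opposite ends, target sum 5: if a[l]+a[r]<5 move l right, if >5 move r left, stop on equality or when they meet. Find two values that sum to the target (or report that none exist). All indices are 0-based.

[0,8] -2+28=26 >5 → r--
[0,7] -2+18=16 >5 → r--
[0,6] -2+17=15 >5 → r--
[0,5] -2+13=11 >5 → r--
[0,4] -2+11=9 >5 → r--
[0,3] -2+8=6 >5 → r--
[0,2] -2+3=1 <5 → l++
[1,2] 2+3=5 → found

(2, 3)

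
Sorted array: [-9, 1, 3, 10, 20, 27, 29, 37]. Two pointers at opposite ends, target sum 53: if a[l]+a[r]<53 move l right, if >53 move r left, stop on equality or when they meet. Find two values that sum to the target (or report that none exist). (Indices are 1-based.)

[1,8] -9+37=28 <53 → l++
[2,8] 1+37=38 <53 → l++
[3,8] 3+37=40 <53 → l++
[4,8] 10+37=47 <53 → l++
[5,8] 20+37=57 >53 → r--
[5,7] 20+29=49 <53 → l++
[6,7] 27+29=56 >53 → r--

no pair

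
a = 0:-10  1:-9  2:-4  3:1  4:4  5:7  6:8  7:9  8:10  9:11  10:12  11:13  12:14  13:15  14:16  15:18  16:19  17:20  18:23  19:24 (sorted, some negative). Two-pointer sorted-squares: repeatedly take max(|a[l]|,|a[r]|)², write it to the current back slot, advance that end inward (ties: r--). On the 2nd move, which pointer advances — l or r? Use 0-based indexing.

r

[0,19] |-10|<=|24| out[19]=576 → r--
[0,18] |-10|<=|23| out[18]=529 → r--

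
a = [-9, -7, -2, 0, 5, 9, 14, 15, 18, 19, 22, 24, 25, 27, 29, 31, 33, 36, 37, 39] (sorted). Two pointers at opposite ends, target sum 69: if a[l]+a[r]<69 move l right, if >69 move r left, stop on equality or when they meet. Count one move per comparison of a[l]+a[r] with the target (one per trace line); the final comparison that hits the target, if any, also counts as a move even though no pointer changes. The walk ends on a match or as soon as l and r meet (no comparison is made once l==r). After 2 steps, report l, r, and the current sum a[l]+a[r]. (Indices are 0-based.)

l=2, r=19, sum=37

l=0 r=19: -9+39=30 <69, l++
l=1 r=19: -7+39=32 <69, l++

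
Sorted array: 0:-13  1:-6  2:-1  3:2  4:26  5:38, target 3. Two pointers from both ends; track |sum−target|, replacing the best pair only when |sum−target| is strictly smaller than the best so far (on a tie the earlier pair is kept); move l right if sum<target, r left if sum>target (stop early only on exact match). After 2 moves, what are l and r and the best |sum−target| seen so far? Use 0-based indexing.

l=0, r=3, best |Δ|=10

[0,5] -13+38=25 d=22 * → r--
[0,4] -13+26=13 d=10 * → r--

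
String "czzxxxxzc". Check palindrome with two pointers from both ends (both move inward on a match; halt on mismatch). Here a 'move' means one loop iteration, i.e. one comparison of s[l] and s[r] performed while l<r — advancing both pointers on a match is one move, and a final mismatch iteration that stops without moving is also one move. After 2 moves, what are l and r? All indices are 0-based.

l=0 r=8: 'c'=='c', l++,r--
l=1 r=7: 'z'=='z', l++,r--

l=2, r=6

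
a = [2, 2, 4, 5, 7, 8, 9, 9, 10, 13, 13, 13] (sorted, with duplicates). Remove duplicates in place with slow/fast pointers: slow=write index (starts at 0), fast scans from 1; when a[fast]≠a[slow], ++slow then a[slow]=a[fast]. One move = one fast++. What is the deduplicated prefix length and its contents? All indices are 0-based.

length 8; prefix = [2, 4, 5, 7, 8, 9, 10, 13]

(s=0,f=1) a[fast]=2=a[slow] dup → fast++
(s=0,f=2) a[fast]=4≠a[slow]=2 write a[1]=4 → slow++,fast++
(s=1,f=3) a[fast]=5≠a[slow]=4 write a[2]=5 → slow++,fast++
(s=2,f=4) a[fast]=7≠a[slow]=5 write a[3]=7 → slow++,fast++
(s=3,f=5) a[fast]=8≠a[slow]=7 write a[4]=8 → slow++,fast++
(s=4,f=6) a[fast]=9≠a[slow]=8 write a[5]=9 → slow++,fast++
(s=5,f=7) a[fast]=9=a[slow] dup → fast++
(s=5,f=8) a[fast]=10≠a[slow]=9 write a[6]=10 → slow++,fast++
(s=6,f=9) a[fast]=13≠a[slow]=10 write a[7]=13 → slow++,fast++
(s=7,f=10) a[fast]=13=a[slow] dup → fast++
(s=7,f=11) a[fast]=13=a[slow] dup → fast++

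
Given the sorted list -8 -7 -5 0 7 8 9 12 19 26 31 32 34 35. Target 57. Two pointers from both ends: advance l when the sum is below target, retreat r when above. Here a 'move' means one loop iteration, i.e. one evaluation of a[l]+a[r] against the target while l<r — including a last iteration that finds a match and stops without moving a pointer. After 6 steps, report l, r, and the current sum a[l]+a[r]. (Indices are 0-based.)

l=6, r=13, sum=44

[0,13] -8+35=27 <57 → l++
[1,13] -7+35=28 <57 → l++
[2,13] -5+35=30 <57 → l++
[3,13] 0+35=35 <57 → l++
[4,13] 7+35=42 <57 → l++
[5,13] 8+35=43 <57 → l++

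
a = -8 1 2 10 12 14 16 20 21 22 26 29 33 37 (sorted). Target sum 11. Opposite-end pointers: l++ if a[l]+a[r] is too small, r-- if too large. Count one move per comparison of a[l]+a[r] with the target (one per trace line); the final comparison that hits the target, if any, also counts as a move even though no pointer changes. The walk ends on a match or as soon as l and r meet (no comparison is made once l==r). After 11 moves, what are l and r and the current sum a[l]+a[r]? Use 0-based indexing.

[0,13] -8+37=29 >11 → r--
[0,12] -8+33=25 >11 → r--
[0,11] -8+29=21 >11 → r--
[0,10] -8+26=18 >11 → r--
[0,9] -8+22=14 >11 → r--
[0,8] -8+21=13 >11 → r--
[0,7] -8+20=12 >11 → r--
[0,6] -8+16=8 <11 → l++
[1,6] 1+16=17 >11 → r--
[1,5] 1+14=15 >11 → r--
[1,4] 1+12=13 >11 → r--

l=1, r=3, sum=11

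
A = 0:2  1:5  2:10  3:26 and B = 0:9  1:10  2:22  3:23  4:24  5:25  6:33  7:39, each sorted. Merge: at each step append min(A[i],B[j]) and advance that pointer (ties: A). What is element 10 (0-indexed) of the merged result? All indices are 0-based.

[i=0,j=0] A[i]=2<=B[j]=9 take 2 → i++
[i=1,j=0] A[i]=5<=B[j]=9 take 5 → i++
[i=2,j=0] A[i]=10>B[j]=9 take 9 → j++
[i=2,j=1] A[i]=10<=B[j]=10 take 10 → i++
[i=3,j=1] A[i]=26>B[j]=10 take 10 → j++
[i=3,j=2] A[i]=26>B[j]=22 take 22 → j++
[i=3,j=3] A[i]=26>B[j]=23 take 23 → j++
[i=3,j=4] A[i]=26>B[j]=24 take 24 → j++
[i=3,j=5] A[i]=26>B[j]=25 take 25 → j++
[i=3,j=6] A[i]=26<=B[j]=33 take 26 → i++
[i=4,j=6] A done, take B[j]=33 → j++
[i=4,j=7] A done, take B[j]=39 → j++

merged[10] = 33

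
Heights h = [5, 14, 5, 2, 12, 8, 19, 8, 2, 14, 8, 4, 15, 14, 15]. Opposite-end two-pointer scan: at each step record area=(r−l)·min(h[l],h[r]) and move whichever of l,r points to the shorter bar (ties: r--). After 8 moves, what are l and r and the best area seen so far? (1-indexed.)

l=7, r=13, best area=182

l=1 r=15: min(5,15)*14=70 best=70 *, l++
l=2 r=15: min(14,15)*13=182 best=182 *, l++
l=3 r=15: min(5,15)*12=60 best=182, l++
l=4 r=15: min(2,15)*11=22 best=182, l++
l=5 r=15: min(12,15)*10=120 best=182, l++
l=6 r=15: min(8,15)*9=72 best=182, l++
l=7 r=15: min(19,15)*8=120 best=182, r--
l=7 r=14: min(19,14)*7=98 best=182, r--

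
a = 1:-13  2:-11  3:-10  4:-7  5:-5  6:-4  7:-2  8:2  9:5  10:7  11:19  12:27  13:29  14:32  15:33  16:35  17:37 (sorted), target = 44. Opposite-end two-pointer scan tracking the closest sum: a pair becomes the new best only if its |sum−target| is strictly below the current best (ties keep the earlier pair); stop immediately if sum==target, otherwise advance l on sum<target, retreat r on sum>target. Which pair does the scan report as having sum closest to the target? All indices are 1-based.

pair (7, 37) with sum 44 (|Δ|=0)

[1,17] -13+37=24 d=20 * → l++
[2,17] -11+37=26 d=18 * → l++
[3,17] -10+37=27 d=17 * → l++
[4,17] -7+37=30 d=14 * → l++
[5,17] -5+37=32 d=12 * → l++
[6,17] -4+37=33 d=11 * → l++
[7,17] -2+37=35 d=9 * → l++
[8,17] 2+37=39 d=5 * → l++
[9,17] 5+37=42 d=2 * → l++
[10,17] 7+37=44 d=0 * → stop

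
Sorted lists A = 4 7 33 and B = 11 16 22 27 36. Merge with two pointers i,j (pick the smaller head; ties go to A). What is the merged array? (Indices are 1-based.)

[4, 7, 11, 16, 22, 27, 33, 36]

[i=1,j=1] A[i]=4<=B[j]=11 take 4 → i++
[i=2,j=1] A[i]=7<=B[j]=11 take 7 → i++
[i=3,j=1] A[i]=33>B[j]=11 take 11 → j++
[i=3,j=2] A[i]=33>B[j]=16 take 16 → j++
[i=3,j=3] A[i]=33>B[j]=22 take 22 → j++
[i=3,j=4] A[i]=33>B[j]=27 take 27 → j++
[i=3,j=5] A[i]=33<=B[j]=36 take 33 → i++
[i=4,j=5] A done, take B[j]=36 → j++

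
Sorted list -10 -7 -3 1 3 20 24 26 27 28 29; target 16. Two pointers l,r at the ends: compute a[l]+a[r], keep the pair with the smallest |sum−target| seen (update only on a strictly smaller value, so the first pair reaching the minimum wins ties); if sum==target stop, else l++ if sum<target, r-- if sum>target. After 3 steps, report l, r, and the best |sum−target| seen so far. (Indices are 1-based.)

l=1, r=8, best |Δ|=1

[1,11] -10+29=19 d=3 * → r--
[1,10] -10+28=18 d=2 * → r--
[1,9] -10+27=17 d=1 * → r--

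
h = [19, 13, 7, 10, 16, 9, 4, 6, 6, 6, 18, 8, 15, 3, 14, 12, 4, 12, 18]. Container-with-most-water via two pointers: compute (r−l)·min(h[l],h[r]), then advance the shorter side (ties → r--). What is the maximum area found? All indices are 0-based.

max area = 324

[0,18] min(19,18)*18=324 best=324 * → r--
[0,17] min(19,12)*17=204 best=324 → r--
[0,16] min(19,4)*16=64 best=324 → r--
[0,15] min(19,12)*15=180 best=324 → r--
[0,14] min(19,14)*14=196 best=324 → r--
[0,13] min(19,3)*13=39 best=324 → r--
[0,12] min(19,15)*12=180 best=324 → r--
[0,11] min(19,8)*11=88 best=324 → r--
[0,10] min(19,18)*10=180 best=324 → r--
[0,9] min(19,6)*9=54 best=324 → r--
[0,8] min(19,6)*8=48 best=324 → r--
[0,7] min(19,6)*7=42 best=324 → r--
[0,6] min(19,4)*6=24 best=324 → r--
[0,5] min(19,9)*5=45 best=324 → r--
[0,4] min(19,16)*4=64 best=324 → r--
[0,3] min(19,10)*3=30 best=324 → r--
[0,2] min(19,7)*2=14 best=324 → r--
[0,1] min(19,13)*1=13 best=324 → r--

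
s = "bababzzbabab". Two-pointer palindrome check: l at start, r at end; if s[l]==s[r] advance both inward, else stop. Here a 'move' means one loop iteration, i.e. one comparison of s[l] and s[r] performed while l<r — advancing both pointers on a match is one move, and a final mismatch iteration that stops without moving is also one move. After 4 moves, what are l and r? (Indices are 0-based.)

l=4, r=7

[0,11] 'b'=='b' → l++,r--
[1,10] 'a'=='a' → l++,r--
[2,9] 'b'=='b' → l++,r--
[3,8] 'a'=='a' → l++,r--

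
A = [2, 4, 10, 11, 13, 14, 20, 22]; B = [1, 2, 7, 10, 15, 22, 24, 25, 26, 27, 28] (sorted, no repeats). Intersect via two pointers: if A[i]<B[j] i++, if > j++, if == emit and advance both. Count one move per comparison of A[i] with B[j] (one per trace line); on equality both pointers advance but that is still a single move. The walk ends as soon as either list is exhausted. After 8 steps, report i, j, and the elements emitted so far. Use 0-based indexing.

i=0 j=0: 2>1, j++
i=0 j=1: 2==2 emit, i++,j++
i=1 j=2: 4<7, i++
i=2 j=2: 10>7, j++
i=2 j=3: 10==10 emit, i++,j++
i=3 j=4: 11<15, i++
i=4 j=4: 13<15, i++
i=5 j=4: 14<15, i++

i=6, j=4, emitted=[2, 10]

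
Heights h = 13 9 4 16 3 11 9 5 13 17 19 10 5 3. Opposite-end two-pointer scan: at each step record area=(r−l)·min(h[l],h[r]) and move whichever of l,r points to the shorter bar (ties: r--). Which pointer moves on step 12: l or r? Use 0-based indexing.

l=0 r=13: min(13,3)*13=39 best=39 *, r--
l=0 r=12: min(13,5)*12=60 best=60 *, r--
l=0 r=11: min(13,10)*11=110 best=110 *, r--
l=0 r=10: min(13,19)*10=130 best=130 *, l++
l=1 r=10: min(9,19)*9=81 best=130, l++
l=2 r=10: min(4,19)*8=32 best=130, l++
l=3 r=10: min(16,19)*7=112 best=130, l++
l=4 r=10: min(3,19)*6=18 best=130, l++
l=5 r=10: min(11,19)*5=55 best=130, l++
l=6 r=10: min(9,19)*4=36 best=130, l++
l=7 r=10: min(5,19)*3=15 best=130, l++
l=8 r=10: min(13,19)*2=26 best=130, l++

l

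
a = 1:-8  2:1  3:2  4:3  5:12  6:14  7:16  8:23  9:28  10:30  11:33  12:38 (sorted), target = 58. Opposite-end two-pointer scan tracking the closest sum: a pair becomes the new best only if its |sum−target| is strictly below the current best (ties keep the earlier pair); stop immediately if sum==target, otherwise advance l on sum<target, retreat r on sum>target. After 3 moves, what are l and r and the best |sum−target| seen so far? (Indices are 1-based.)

l=1 r=12: -8+38=30 d=28 *, l++
l=2 r=12: 1+38=39 d=19 *, l++
l=3 r=12: 2+38=40 d=18 *, l++

l=4, r=12, best |Δ|=18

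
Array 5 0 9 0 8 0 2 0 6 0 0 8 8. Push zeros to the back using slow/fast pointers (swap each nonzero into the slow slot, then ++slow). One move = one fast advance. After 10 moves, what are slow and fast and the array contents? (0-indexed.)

(s=0,f=0) a[fast]=5≠0 swap→a[0]=5 → slow++,fast++
(s=1,f=1) a[fast]=0 → fast++
(s=1,f=2) a[fast]=9≠0 swap→a[1]=9 → slow++,fast++
(s=2,f=3) a[fast]=0 → fast++
(s=2,f=4) a[fast]=8≠0 swap→a[2]=8 → slow++,fast++
(s=3,f=5) a[fast]=0 → fast++
(s=3,f=6) a[fast]=2≠0 swap→a[3]=2 → slow++,fast++
(s=4,f=7) a[fast]=0 → fast++
(s=4,f=8) a[fast]=6≠0 swap→a[4]=6 → slow++,fast++
(s=5,f=9) a[fast]=0 → fast++

slow=5, fast=10, a=[5, 9, 8, 2, 6, 0, 0, 0, 0, 0, 0, 8, 8]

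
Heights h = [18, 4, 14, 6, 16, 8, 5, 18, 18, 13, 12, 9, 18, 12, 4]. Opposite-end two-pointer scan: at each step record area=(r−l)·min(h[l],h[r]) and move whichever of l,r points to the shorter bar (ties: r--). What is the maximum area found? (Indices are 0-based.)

max area = 216

[0,14] min(18,4)*14=56 best=56 * → r--
[0,13] min(18,12)*13=156 best=156 * → r--
[0,12] min(18,18)*12=216 best=216 * → r--
[0,11] min(18,9)*11=99 best=216 → r--
[0,10] min(18,12)*10=120 best=216 → r--
[0,9] min(18,13)*9=117 best=216 → r--
[0,8] min(18,18)*8=144 best=216 → r--
[0,7] min(18,18)*7=126 best=216 → r--
[0,6] min(18,5)*6=30 best=216 → r--
[0,5] min(18,8)*5=40 best=216 → r--
[0,4] min(18,16)*4=64 best=216 → r--
[0,3] min(18,6)*3=18 best=216 → r--
[0,2] min(18,14)*2=28 best=216 → r--
[0,1] min(18,4)*1=4 best=216 → r--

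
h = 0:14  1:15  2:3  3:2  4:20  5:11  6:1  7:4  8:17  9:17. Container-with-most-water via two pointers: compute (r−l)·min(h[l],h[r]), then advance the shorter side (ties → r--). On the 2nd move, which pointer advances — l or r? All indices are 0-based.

l

l=0 r=9: min(14,17)*9=126 best=126 *, l++
l=1 r=9: min(15,17)*8=120 best=126, l++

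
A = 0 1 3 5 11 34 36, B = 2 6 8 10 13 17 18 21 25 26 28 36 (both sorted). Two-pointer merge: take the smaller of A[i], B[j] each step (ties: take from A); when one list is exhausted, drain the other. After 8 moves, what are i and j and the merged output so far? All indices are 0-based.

i=4, j=4, merged so far=[0, 1, 2, 3, 5, 6, 8, 10]

[i=0,j=0] A[i]=0<=B[j]=2 take 0 → i++
[i=1,j=0] A[i]=1<=B[j]=2 take 1 → i++
[i=2,j=0] A[i]=3>B[j]=2 take 2 → j++
[i=2,j=1] A[i]=3<=B[j]=6 take 3 → i++
[i=3,j=1] A[i]=5<=B[j]=6 take 5 → i++
[i=4,j=1] A[i]=11>B[j]=6 take 6 → j++
[i=4,j=2] A[i]=11>B[j]=8 take 8 → j++
[i=4,j=3] A[i]=11>B[j]=10 take 10 → j++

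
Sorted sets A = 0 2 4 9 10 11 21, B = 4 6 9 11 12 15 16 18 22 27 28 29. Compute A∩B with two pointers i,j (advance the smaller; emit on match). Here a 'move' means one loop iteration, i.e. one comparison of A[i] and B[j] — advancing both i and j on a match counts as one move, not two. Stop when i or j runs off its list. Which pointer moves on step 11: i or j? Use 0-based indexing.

j

i=0 j=0: 0<4, i++
i=1 j=0: 2<4, i++
i=2 j=0: 4==4 emit, i++,j++
i=3 j=1: 9>6, j++
i=3 j=2: 9==9 emit, i++,j++
i=4 j=3: 10<11, i++
i=5 j=3: 11==11 emit, i++,j++
i=6 j=4: 21>12, j++
i=6 j=5: 21>15, j++
i=6 j=6: 21>16, j++
i=6 j=7: 21>18, j++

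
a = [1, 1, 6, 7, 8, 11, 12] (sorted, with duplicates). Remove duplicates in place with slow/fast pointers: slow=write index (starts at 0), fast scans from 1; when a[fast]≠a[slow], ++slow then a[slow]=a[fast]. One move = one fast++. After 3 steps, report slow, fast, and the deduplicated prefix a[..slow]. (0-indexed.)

slow=2, fast=4, prefix=[1, 6, 7]

slow=0 fast=1: a[fast]=1=a[slow] dup, fast++
slow=0 fast=2: a[fast]=6≠a[slow]=1 write a[1]=6, slow++,fast++
slow=1 fast=3: a[fast]=7≠a[slow]=6 write a[2]=7, slow++,fast++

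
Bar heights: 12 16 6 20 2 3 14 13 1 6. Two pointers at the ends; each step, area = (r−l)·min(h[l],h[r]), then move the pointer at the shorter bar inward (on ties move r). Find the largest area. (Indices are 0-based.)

max area = 84

[0,9] min(12,6)*9=54 best=54 * → r--
[0,8] min(12,1)*8=8 best=54 → r--
[0,7] min(12,13)*7=84 best=84 * → l++
[1,7] min(16,13)*6=78 best=84 → r--
[1,6] min(16,14)*5=70 best=84 → r--
[1,5] min(16,3)*4=12 best=84 → r--
[1,4] min(16,2)*3=6 best=84 → r--
[1,3] min(16,20)*2=32 best=84 → l++
[2,3] min(6,20)*1=6 best=84 → l++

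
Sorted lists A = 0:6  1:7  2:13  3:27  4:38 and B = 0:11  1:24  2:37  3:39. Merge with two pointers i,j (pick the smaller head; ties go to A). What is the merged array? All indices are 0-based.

[6, 7, 11, 13, 24, 27, 37, 38, 39]

[i=0,j=0] A[i]=6<=B[j]=11 take 6 → i++
[i=1,j=0] A[i]=7<=B[j]=11 take 7 → i++
[i=2,j=0] A[i]=13>B[j]=11 take 11 → j++
[i=2,j=1] A[i]=13<=B[j]=24 take 13 → i++
[i=3,j=1] A[i]=27>B[j]=24 take 24 → j++
[i=3,j=2] A[i]=27<=B[j]=37 take 27 → i++
[i=4,j=2] A[i]=38>B[j]=37 take 37 → j++
[i=4,j=3] A[i]=38<=B[j]=39 take 38 → i++
[i=5,j=3] A done, take B[j]=39 → j++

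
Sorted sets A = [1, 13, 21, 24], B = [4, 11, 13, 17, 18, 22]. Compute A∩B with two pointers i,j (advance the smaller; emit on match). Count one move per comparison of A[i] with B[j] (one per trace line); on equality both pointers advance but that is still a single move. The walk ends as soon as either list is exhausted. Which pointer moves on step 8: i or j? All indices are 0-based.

j

i=0 j=0: 1<4, i++
i=1 j=0: 13>4, j++
i=1 j=1: 13>11, j++
i=1 j=2: 13==13 emit, i++,j++
i=2 j=3: 21>17, j++
i=2 j=4: 21>18, j++
i=2 j=5: 21<22, i++
i=3 j=5: 24>22, j++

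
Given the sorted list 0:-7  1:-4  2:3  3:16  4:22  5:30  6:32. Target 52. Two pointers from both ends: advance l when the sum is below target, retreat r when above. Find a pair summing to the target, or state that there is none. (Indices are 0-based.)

[0,6] -7+32=25 <52 → l++
[1,6] -4+32=28 <52 → l++
[2,6] 3+32=35 <52 → l++
[3,6] 16+32=48 <52 → l++
[4,6] 22+32=54 >52 → r--
[4,5] 22+30=52 → found

(22, 30)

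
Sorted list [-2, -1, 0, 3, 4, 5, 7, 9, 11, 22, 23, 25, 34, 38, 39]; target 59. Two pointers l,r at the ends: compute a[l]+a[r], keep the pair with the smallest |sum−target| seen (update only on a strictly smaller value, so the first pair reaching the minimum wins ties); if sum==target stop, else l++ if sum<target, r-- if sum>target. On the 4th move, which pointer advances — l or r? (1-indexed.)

l=1 r=15: -2+39=37 d=22 *, l++
l=2 r=15: -1+39=38 d=21 *, l++
l=3 r=15: 0+39=39 d=20 *, l++
l=4 r=15: 3+39=42 d=17 *, l++

l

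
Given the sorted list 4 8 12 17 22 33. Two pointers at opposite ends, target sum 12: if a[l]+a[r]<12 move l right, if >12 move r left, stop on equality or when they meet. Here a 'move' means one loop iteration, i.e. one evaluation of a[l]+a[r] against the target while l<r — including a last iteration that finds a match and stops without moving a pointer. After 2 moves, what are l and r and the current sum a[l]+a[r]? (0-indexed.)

[0,5] 4+33=37 >12 → r--
[0,4] 4+22=26 >12 → r--

l=0, r=3, sum=21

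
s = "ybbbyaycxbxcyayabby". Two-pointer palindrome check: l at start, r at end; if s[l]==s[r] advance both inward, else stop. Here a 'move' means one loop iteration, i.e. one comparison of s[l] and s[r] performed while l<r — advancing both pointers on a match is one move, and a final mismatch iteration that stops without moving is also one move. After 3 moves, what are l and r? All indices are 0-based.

l=0 r=18: 'y'=='y', l++,r--
l=1 r=17: 'b'=='b', l++,r--
l=2 r=16: 'b'=='b', l++,r--

l=3, r=15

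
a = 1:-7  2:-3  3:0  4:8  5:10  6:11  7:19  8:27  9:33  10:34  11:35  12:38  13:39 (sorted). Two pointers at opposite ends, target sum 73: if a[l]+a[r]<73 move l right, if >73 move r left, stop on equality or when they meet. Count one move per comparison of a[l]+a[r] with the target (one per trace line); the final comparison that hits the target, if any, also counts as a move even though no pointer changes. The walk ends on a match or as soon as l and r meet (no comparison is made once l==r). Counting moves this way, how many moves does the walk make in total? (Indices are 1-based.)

l=1 r=13: -7+39=32 <73, l++
l=2 r=13: -3+39=36 <73, l++
l=3 r=13: 0+39=39 <73, l++
l=4 r=13: 8+39=47 <73, l++
l=5 r=13: 10+39=49 <73, l++
l=6 r=13: 11+39=50 <73, l++
l=7 r=13: 19+39=58 <73, l++
l=8 r=13: 27+39=66 <73, l++
l=9 r=13: 33+39=72 <73, l++
l=10 r=13: 34+39=73, found

10 moves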